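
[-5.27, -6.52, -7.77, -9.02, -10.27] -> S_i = -5.27 + -1.25*i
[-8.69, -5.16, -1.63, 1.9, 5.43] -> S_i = -8.69 + 3.53*i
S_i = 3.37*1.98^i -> [3.37, 6.67, 13.21, 26.16, 51.8]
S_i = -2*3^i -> [-2, -6, -18, -54, -162]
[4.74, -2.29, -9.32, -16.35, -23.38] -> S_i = 4.74 + -7.03*i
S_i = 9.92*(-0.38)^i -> [9.92, -3.77, 1.43, -0.54, 0.21]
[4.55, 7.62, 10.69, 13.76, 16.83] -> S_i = 4.55 + 3.07*i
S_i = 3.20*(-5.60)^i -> [3.2, -17.92, 100.35, -561.97, 3147.04]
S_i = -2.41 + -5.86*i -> [-2.41, -8.27, -14.13, -19.99, -25.85]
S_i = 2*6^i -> [2, 12, 72, 432, 2592]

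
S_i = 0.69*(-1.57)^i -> [0.69, -1.08, 1.7, -2.67, 4.19]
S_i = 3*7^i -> [3, 21, 147, 1029, 7203]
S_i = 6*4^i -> [6, 24, 96, 384, 1536]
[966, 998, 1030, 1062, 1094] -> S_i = 966 + 32*i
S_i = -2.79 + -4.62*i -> [-2.79, -7.41, -12.03, -16.65, -21.27]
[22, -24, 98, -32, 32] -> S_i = Random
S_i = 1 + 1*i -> [1, 2, 3, 4, 5]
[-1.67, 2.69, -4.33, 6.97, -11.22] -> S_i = -1.67*(-1.61)^i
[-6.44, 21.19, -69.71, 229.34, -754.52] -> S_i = -6.44*(-3.29)^i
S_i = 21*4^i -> [21, 84, 336, 1344, 5376]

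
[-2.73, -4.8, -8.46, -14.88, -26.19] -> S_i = -2.73*1.76^i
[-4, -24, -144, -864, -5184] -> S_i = -4*6^i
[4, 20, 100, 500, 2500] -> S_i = 4*5^i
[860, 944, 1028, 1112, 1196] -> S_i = 860 + 84*i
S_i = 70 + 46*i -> [70, 116, 162, 208, 254]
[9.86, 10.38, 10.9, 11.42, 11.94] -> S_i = 9.86 + 0.52*i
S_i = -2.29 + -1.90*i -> [-2.29, -4.19, -6.09, -7.99, -9.89]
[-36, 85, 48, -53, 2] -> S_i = Random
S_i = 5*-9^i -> [5, -45, 405, -3645, 32805]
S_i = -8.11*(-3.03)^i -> [-8.11, 24.57, -74.46, 225.61, -683.58]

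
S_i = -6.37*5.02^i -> [-6.37, -31.98, -160.53, -805.84, -4045.33]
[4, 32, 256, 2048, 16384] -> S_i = 4*8^i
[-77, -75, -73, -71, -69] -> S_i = -77 + 2*i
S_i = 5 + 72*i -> [5, 77, 149, 221, 293]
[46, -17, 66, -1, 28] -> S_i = Random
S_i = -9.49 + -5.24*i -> [-9.49, -14.73, -19.97, -25.21, -30.45]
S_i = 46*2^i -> [46, 92, 184, 368, 736]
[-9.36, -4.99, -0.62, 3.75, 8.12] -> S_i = -9.36 + 4.37*i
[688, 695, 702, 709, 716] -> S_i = 688 + 7*i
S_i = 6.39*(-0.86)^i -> [6.39, -5.5, 4.73, -4.06, 3.5]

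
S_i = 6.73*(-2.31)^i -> [6.73, -15.55, 35.91, -82.96, 191.63]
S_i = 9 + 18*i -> [9, 27, 45, 63, 81]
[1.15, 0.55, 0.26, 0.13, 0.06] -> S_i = 1.15*0.48^i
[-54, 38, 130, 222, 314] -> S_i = -54 + 92*i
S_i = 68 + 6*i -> [68, 74, 80, 86, 92]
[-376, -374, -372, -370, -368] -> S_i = -376 + 2*i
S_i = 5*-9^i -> [5, -45, 405, -3645, 32805]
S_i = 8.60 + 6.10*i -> [8.6, 14.7, 20.8, 26.9, 33.0]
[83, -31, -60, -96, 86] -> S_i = Random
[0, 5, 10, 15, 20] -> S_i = 0 + 5*i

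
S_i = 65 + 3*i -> [65, 68, 71, 74, 77]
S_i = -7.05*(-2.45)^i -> [-7.05, 17.27, -42.32, 103.68, -254.01]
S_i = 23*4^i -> [23, 92, 368, 1472, 5888]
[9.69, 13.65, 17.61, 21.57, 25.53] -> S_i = 9.69 + 3.96*i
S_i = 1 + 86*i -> [1, 87, 173, 259, 345]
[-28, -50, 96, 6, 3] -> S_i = Random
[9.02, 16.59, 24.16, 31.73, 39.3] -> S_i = 9.02 + 7.57*i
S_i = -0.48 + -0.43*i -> [-0.48, -0.91, -1.34, -1.77, -2.2]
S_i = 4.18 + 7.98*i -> [4.18, 12.16, 20.14, 28.12, 36.1]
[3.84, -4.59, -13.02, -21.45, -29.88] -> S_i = 3.84 + -8.43*i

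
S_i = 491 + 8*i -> [491, 499, 507, 515, 523]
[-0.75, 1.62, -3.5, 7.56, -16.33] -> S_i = -0.75*(-2.16)^i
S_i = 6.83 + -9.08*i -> [6.83, -2.25, -11.33, -20.41, -29.49]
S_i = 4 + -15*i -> [4, -11, -26, -41, -56]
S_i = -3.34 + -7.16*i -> [-3.34, -10.5, -17.66, -24.82, -31.98]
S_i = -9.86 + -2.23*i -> [-9.86, -12.09, -14.32, -16.55, -18.78]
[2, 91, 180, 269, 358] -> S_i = 2 + 89*i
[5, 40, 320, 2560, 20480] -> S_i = 5*8^i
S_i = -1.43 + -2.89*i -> [-1.43, -4.32, -7.21, -10.1, -12.99]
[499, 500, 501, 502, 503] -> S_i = 499 + 1*i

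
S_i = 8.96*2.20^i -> [8.96, 19.71, 43.37, 95.41, 209.89]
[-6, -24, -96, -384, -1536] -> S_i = -6*4^i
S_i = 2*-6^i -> [2, -12, 72, -432, 2592]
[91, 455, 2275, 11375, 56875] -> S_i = 91*5^i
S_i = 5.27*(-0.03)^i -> [5.27, -0.16, 0.0, -0.0, 0.0]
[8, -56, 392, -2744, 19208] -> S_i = 8*-7^i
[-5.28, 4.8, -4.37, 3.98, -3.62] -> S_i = -5.28*(-0.91)^i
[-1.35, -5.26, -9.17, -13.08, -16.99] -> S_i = -1.35 + -3.91*i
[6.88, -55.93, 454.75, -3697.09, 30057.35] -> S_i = 6.88*(-8.13)^i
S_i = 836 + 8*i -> [836, 844, 852, 860, 868]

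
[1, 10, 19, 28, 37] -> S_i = 1 + 9*i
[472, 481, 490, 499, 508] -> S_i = 472 + 9*i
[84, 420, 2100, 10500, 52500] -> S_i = 84*5^i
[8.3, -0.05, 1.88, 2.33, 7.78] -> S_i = Random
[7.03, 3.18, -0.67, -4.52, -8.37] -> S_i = 7.03 + -3.85*i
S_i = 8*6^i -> [8, 48, 288, 1728, 10368]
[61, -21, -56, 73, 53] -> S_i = Random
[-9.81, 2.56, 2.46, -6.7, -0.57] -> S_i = Random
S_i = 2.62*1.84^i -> [2.62, 4.82, 8.87, 16.32, 30.03]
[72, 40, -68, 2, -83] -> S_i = Random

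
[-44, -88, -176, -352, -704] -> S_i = -44*2^i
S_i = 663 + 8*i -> [663, 671, 679, 687, 695]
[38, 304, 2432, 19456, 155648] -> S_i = 38*8^i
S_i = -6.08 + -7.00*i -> [-6.08, -13.08, -20.08, -27.08, -34.08]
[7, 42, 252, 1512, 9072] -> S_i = 7*6^i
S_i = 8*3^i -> [8, 24, 72, 216, 648]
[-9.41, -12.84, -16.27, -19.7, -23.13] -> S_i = -9.41 + -3.43*i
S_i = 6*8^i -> [6, 48, 384, 3072, 24576]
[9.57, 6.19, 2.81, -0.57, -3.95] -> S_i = 9.57 + -3.38*i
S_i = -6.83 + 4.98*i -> [-6.83, -1.85, 3.13, 8.11, 13.09]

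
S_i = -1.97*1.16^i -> [-1.97, -2.29, -2.65, -3.07, -3.57]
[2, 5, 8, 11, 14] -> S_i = 2 + 3*i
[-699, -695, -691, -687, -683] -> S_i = -699 + 4*i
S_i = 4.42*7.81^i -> [4.42, 34.52, 269.6, 2105.6, 16444.72]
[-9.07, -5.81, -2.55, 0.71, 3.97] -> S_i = -9.07 + 3.26*i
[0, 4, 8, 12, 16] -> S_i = 0 + 4*i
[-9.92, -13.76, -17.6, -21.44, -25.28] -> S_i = -9.92 + -3.84*i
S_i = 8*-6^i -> [8, -48, 288, -1728, 10368]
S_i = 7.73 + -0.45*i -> [7.73, 7.28, 6.83, 6.38, 5.93]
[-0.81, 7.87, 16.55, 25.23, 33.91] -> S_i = -0.81 + 8.68*i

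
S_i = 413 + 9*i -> [413, 422, 431, 440, 449]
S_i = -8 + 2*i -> [-8, -6, -4, -2, 0]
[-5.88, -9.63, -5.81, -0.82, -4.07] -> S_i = Random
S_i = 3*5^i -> [3, 15, 75, 375, 1875]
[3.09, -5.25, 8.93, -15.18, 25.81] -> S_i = 3.09*(-1.70)^i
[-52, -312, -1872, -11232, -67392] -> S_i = -52*6^i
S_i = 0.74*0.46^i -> [0.74, 0.34, 0.16, 0.07, 0.03]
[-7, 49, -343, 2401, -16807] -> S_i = -7*-7^i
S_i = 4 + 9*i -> [4, 13, 22, 31, 40]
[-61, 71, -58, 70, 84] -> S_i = Random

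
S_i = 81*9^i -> [81, 729, 6561, 59049, 531441]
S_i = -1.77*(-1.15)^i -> [-1.77, 2.04, -2.34, 2.69, -3.1]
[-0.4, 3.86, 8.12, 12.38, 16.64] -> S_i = -0.40 + 4.26*i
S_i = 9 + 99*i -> [9, 108, 207, 306, 405]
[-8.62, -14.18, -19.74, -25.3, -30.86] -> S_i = -8.62 + -5.56*i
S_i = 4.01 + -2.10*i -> [4.01, 1.91, -0.19, -2.29, -4.39]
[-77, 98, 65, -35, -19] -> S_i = Random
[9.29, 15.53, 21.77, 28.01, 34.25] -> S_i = 9.29 + 6.24*i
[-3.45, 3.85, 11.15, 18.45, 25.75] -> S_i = -3.45 + 7.30*i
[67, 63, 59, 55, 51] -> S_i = 67 + -4*i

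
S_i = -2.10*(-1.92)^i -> [-2.1, 4.03, -7.74, 14.86, -28.54]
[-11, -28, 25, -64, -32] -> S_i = Random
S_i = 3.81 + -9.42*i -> [3.81, -5.61, -15.03, -24.45, -33.87]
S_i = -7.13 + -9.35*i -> [-7.13, -16.48, -25.83, -35.18, -44.53]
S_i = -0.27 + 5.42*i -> [-0.27, 5.15, 10.57, 15.99, 21.41]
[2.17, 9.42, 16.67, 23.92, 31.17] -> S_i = 2.17 + 7.25*i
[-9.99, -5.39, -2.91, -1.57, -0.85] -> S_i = -9.99*0.54^i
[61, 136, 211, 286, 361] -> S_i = 61 + 75*i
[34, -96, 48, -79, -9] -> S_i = Random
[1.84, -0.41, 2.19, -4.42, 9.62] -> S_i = Random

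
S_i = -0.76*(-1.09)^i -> [-0.76, 0.83, -0.9, 0.98, -1.07]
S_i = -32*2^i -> [-32, -64, -128, -256, -512]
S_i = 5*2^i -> [5, 10, 20, 40, 80]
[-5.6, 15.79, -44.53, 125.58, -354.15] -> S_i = -5.60*(-2.82)^i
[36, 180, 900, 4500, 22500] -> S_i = 36*5^i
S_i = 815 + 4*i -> [815, 819, 823, 827, 831]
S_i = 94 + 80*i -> [94, 174, 254, 334, 414]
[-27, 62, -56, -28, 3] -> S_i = Random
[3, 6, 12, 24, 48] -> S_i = 3*2^i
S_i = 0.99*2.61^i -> [0.99, 2.58, 6.74, 17.6, 45.94]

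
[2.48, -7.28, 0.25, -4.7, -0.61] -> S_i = Random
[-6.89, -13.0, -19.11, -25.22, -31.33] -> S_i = -6.89 + -6.11*i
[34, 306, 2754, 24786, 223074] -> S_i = 34*9^i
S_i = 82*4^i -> [82, 328, 1312, 5248, 20992]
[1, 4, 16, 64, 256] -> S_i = 1*4^i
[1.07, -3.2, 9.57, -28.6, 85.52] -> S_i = 1.07*(-2.99)^i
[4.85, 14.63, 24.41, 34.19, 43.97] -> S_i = 4.85 + 9.78*i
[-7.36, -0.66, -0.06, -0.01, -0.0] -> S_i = -7.36*0.09^i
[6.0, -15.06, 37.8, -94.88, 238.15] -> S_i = 6.00*(-2.51)^i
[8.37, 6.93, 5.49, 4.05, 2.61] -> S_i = 8.37 + -1.44*i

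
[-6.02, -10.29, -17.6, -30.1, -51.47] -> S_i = -6.02*1.71^i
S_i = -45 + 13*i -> [-45, -32, -19, -6, 7]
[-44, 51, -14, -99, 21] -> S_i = Random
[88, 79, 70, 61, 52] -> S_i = 88 + -9*i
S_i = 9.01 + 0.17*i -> [9.01, 9.18, 9.35, 9.52, 9.69]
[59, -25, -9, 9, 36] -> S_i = Random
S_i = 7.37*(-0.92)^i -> [7.37, -6.78, 6.24, -5.74, 5.28]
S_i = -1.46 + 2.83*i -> [-1.46, 1.37, 4.2, 7.03, 9.86]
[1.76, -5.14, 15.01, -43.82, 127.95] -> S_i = 1.76*(-2.92)^i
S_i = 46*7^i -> [46, 322, 2254, 15778, 110446]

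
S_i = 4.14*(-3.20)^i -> [4.14, -13.25, 42.39, -135.66, 434.11]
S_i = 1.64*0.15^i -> [1.64, 0.25, 0.04, 0.01, 0.0]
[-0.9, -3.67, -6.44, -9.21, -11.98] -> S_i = -0.90 + -2.77*i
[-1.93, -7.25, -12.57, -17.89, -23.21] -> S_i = -1.93 + -5.32*i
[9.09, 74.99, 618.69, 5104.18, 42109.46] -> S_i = 9.09*8.25^i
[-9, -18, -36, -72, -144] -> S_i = -9*2^i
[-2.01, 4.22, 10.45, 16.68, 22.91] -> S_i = -2.01 + 6.23*i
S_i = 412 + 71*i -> [412, 483, 554, 625, 696]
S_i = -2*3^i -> [-2, -6, -18, -54, -162]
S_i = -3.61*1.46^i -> [-3.61, -5.27, -7.7, -11.23, -16.4]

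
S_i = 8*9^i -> [8, 72, 648, 5832, 52488]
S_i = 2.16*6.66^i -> [2.16, 14.39, 95.81, 638.08, 4249.63]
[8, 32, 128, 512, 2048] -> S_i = 8*4^i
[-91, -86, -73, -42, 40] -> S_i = Random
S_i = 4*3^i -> [4, 12, 36, 108, 324]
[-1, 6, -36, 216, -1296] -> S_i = -1*-6^i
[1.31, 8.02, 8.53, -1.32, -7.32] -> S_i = Random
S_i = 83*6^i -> [83, 498, 2988, 17928, 107568]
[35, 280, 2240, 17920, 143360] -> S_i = 35*8^i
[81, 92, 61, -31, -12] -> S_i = Random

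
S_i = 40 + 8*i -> [40, 48, 56, 64, 72]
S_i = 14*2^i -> [14, 28, 56, 112, 224]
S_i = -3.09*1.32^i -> [-3.09, -4.08, -5.38, -7.11, -9.38]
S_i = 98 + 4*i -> [98, 102, 106, 110, 114]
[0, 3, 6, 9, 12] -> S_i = 0 + 3*i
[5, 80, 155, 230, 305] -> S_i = 5 + 75*i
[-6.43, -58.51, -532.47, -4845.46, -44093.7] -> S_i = -6.43*9.10^i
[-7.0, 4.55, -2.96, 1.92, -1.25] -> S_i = -7.00*(-0.65)^i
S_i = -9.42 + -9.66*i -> [-9.42, -19.08, -28.74, -38.4, -48.06]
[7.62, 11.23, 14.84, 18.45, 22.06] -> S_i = 7.62 + 3.61*i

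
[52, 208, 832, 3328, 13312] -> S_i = 52*4^i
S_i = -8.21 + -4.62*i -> [-8.21, -12.83, -17.45, -22.07, -26.69]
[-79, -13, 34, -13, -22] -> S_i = Random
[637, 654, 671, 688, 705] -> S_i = 637 + 17*i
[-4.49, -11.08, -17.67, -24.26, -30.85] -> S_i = -4.49 + -6.59*i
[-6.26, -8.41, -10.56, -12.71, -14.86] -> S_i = -6.26 + -2.15*i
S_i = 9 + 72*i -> [9, 81, 153, 225, 297]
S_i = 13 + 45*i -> [13, 58, 103, 148, 193]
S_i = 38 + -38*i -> [38, 0, -38, -76, -114]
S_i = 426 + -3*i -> [426, 423, 420, 417, 414]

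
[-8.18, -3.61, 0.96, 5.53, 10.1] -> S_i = -8.18 + 4.57*i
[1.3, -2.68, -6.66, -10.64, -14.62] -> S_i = 1.30 + -3.98*i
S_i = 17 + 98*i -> [17, 115, 213, 311, 409]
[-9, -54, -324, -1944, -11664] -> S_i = -9*6^i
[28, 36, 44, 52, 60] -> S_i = 28 + 8*i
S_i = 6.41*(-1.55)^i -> [6.41, -9.94, 15.4, -23.87, 37.0]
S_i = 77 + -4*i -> [77, 73, 69, 65, 61]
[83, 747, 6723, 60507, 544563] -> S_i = 83*9^i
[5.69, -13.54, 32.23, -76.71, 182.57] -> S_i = 5.69*(-2.38)^i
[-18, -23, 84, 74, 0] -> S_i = Random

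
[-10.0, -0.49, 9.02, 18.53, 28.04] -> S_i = -10.00 + 9.51*i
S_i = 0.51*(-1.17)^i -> [0.51, -0.6, 0.7, -0.82, 0.96]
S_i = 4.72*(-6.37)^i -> [4.72, -30.07, 191.52, -1220.0, 7771.41]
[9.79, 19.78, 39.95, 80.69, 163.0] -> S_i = 9.79*2.02^i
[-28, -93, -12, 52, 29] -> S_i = Random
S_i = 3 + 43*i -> [3, 46, 89, 132, 175]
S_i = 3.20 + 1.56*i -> [3.2, 4.76, 6.32, 7.88, 9.44]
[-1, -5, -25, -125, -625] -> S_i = -1*5^i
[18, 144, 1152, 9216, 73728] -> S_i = 18*8^i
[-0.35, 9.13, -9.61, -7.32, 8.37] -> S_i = Random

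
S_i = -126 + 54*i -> [-126, -72, -18, 36, 90]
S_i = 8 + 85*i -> [8, 93, 178, 263, 348]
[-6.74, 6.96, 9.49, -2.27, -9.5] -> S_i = Random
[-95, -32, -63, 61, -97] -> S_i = Random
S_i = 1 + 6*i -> [1, 7, 13, 19, 25]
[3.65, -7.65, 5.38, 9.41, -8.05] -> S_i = Random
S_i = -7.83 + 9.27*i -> [-7.83, 1.44, 10.71, 19.98, 29.25]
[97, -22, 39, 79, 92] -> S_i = Random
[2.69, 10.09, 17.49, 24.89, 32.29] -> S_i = 2.69 + 7.40*i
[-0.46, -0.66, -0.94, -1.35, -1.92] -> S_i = -0.46*1.43^i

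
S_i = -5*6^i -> [-5, -30, -180, -1080, -6480]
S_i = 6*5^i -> [6, 30, 150, 750, 3750]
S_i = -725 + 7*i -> [-725, -718, -711, -704, -697]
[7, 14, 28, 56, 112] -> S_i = 7*2^i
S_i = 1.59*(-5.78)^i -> [1.59, -9.19, 53.12, -307.03, 1774.63]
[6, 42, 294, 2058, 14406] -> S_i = 6*7^i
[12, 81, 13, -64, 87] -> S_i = Random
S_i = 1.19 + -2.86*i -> [1.19, -1.67, -4.53, -7.39, -10.25]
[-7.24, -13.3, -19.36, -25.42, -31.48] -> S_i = -7.24 + -6.06*i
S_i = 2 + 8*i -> [2, 10, 18, 26, 34]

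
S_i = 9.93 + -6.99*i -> [9.93, 2.94, -4.05, -11.04, -18.03]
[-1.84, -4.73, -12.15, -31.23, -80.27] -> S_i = -1.84*2.57^i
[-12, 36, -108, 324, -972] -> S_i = -12*-3^i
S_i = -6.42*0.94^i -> [-6.42, -6.03, -5.67, -5.33, -5.01]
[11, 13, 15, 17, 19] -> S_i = 11 + 2*i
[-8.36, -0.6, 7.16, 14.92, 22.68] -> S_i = -8.36 + 7.76*i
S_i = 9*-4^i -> [9, -36, 144, -576, 2304]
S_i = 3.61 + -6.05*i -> [3.61, -2.44, -8.49, -14.54, -20.59]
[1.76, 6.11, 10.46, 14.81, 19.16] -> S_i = 1.76 + 4.35*i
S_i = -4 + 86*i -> [-4, 82, 168, 254, 340]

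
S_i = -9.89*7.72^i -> [-9.89, -76.35, -589.43, -4550.39, -35128.98]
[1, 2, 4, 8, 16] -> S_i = 1*2^i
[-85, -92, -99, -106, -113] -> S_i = -85 + -7*i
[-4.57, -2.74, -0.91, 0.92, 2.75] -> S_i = -4.57 + 1.83*i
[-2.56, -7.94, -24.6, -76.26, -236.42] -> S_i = -2.56*3.10^i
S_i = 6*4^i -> [6, 24, 96, 384, 1536]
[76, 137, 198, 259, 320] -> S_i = 76 + 61*i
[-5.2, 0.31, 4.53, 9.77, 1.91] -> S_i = Random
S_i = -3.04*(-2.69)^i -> [-3.04, 8.18, -22.0, 59.17, -159.18]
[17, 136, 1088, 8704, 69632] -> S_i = 17*8^i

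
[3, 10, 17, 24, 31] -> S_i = 3 + 7*i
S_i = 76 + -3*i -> [76, 73, 70, 67, 64]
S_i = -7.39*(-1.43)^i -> [-7.39, 10.57, -15.11, 21.61, -30.9]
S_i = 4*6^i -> [4, 24, 144, 864, 5184]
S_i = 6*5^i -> [6, 30, 150, 750, 3750]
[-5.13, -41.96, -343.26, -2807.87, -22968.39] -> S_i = -5.13*8.18^i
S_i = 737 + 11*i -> [737, 748, 759, 770, 781]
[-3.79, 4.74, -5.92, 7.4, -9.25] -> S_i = -3.79*(-1.25)^i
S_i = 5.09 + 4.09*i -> [5.09, 9.18, 13.27, 17.36, 21.45]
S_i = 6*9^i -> [6, 54, 486, 4374, 39366]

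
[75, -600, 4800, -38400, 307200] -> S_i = 75*-8^i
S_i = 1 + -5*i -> [1, -4, -9, -14, -19]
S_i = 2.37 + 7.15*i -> [2.37, 9.52, 16.67, 23.82, 30.97]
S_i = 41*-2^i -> [41, -82, 164, -328, 656]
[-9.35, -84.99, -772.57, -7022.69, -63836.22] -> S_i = -9.35*9.09^i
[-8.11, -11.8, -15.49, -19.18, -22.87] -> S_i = -8.11 + -3.69*i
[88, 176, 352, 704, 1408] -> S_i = 88*2^i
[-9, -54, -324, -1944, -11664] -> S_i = -9*6^i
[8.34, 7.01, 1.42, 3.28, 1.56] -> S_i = Random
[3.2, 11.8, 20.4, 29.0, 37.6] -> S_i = 3.20 + 8.60*i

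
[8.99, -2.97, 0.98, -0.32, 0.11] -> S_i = 8.99*(-0.33)^i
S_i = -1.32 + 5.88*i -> [-1.32, 4.56, 10.44, 16.32, 22.2]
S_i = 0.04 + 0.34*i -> [0.04, 0.38, 0.72, 1.06, 1.4]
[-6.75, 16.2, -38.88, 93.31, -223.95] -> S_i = -6.75*(-2.40)^i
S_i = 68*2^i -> [68, 136, 272, 544, 1088]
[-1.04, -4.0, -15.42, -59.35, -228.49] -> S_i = -1.04*3.85^i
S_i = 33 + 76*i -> [33, 109, 185, 261, 337]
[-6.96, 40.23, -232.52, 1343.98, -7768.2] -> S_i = -6.96*(-5.78)^i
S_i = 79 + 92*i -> [79, 171, 263, 355, 447]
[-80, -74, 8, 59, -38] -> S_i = Random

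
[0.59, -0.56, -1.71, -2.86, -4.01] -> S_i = 0.59 + -1.15*i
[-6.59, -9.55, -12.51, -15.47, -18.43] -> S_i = -6.59 + -2.96*i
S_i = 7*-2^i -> [7, -14, 28, -56, 112]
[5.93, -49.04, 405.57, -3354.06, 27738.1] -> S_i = 5.93*(-8.27)^i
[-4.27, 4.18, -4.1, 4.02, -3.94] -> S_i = -4.27*(-0.98)^i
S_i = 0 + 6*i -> [0, 6, 12, 18, 24]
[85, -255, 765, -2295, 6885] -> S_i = 85*-3^i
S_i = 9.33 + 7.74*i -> [9.33, 17.07, 24.81, 32.55, 40.29]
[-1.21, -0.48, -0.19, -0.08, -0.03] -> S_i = -1.21*0.40^i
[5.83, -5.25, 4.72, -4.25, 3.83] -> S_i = 5.83*(-0.90)^i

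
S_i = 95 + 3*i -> [95, 98, 101, 104, 107]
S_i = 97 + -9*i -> [97, 88, 79, 70, 61]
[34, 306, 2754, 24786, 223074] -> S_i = 34*9^i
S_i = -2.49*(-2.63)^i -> [-2.49, 6.55, -17.22, 45.3, -119.13]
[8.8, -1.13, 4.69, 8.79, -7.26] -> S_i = Random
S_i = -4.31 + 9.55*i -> [-4.31, 5.24, 14.79, 24.34, 33.89]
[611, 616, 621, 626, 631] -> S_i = 611 + 5*i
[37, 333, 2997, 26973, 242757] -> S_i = 37*9^i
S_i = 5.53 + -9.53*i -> [5.53, -4.0, -13.53, -23.06, -32.59]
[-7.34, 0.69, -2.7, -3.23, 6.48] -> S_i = Random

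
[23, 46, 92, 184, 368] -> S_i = 23*2^i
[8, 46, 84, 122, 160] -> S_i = 8 + 38*i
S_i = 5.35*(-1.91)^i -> [5.35, -10.22, 19.52, -37.28, 71.2]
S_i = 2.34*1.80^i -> [2.34, 4.21, 7.58, 13.65, 24.56]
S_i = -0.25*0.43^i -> [-0.25, -0.11, -0.05, -0.02, -0.01]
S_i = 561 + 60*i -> [561, 621, 681, 741, 801]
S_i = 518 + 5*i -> [518, 523, 528, 533, 538]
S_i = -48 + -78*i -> [-48, -126, -204, -282, -360]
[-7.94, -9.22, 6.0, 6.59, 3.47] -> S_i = Random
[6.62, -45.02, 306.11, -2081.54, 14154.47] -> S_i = 6.62*(-6.80)^i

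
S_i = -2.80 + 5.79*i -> [-2.8, 2.99, 8.78, 14.57, 20.36]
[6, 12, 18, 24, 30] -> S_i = 6 + 6*i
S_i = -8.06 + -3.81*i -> [-8.06, -11.87, -15.68, -19.49, -23.3]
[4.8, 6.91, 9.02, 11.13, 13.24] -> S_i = 4.80 + 2.11*i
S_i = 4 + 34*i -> [4, 38, 72, 106, 140]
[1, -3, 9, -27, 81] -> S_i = 1*-3^i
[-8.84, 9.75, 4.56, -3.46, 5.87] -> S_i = Random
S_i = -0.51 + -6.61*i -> [-0.51, -7.12, -13.73, -20.34, -26.95]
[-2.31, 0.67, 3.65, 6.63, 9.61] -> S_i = -2.31 + 2.98*i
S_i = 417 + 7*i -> [417, 424, 431, 438, 445]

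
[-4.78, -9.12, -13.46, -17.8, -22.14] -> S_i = -4.78 + -4.34*i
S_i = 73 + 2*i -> [73, 75, 77, 79, 81]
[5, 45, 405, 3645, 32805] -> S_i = 5*9^i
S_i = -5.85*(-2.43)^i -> [-5.85, 14.22, -34.54, 83.94, -203.98]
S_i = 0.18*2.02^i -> [0.18, 0.36, 0.73, 1.48, 3.0]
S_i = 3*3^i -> [3, 9, 27, 81, 243]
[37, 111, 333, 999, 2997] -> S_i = 37*3^i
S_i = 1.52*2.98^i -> [1.52, 4.53, 13.5, 40.22, 119.87]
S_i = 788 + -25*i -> [788, 763, 738, 713, 688]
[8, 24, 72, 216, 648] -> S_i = 8*3^i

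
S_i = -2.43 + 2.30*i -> [-2.43, -0.13, 2.17, 4.47, 6.77]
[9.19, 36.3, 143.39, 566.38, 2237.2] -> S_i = 9.19*3.95^i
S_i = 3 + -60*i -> [3, -57, -117, -177, -237]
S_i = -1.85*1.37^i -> [-1.85, -2.53, -3.47, -4.76, -6.52]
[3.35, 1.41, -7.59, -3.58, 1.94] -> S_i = Random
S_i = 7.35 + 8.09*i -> [7.35, 15.44, 23.53, 31.62, 39.71]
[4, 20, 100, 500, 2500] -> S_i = 4*5^i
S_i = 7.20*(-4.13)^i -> [7.2, -29.74, 122.81, -507.2, 2094.75]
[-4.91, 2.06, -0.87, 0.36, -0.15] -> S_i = -4.91*(-0.42)^i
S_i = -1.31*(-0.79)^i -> [-1.31, 1.03, -0.82, 0.65, -0.51]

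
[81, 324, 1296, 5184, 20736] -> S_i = 81*4^i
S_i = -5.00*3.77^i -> [-5.0, -18.85, -71.06, -267.91, -1010.03]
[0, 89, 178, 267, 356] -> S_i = 0 + 89*i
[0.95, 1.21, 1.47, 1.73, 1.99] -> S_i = 0.95 + 0.26*i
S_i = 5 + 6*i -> [5, 11, 17, 23, 29]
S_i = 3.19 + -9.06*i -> [3.19, -5.87, -14.93, -23.99, -33.05]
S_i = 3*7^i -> [3, 21, 147, 1029, 7203]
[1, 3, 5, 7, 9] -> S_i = 1 + 2*i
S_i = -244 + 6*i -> [-244, -238, -232, -226, -220]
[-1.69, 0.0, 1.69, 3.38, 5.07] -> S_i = -1.69 + 1.69*i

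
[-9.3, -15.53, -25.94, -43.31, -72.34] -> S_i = -9.30*1.67^i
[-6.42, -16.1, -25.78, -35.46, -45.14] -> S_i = -6.42 + -9.68*i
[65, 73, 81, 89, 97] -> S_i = 65 + 8*i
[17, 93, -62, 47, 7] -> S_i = Random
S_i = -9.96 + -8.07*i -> [-9.96, -18.03, -26.1, -34.17, -42.24]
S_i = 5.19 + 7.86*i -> [5.19, 13.05, 20.91, 28.77, 36.63]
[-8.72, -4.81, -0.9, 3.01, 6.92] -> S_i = -8.72 + 3.91*i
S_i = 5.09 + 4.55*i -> [5.09, 9.64, 14.19, 18.74, 23.29]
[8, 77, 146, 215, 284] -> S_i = 8 + 69*i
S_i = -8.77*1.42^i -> [-8.77, -12.45, -17.68, -25.11, -35.66]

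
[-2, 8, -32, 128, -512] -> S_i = -2*-4^i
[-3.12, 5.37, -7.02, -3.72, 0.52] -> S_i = Random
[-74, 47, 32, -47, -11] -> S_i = Random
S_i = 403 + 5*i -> [403, 408, 413, 418, 423]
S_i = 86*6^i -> [86, 516, 3096, 18576, 111456]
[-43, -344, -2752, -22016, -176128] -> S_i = -43*8^i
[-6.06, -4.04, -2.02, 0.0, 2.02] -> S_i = -6.06 + 2.02*i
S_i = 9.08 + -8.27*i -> [9.08, 0.81, -7.46, -15.73, -24.0]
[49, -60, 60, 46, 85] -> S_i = Random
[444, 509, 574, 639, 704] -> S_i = 444 + 65*i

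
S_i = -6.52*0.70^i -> [-6.52, -4.56, -3.19, -2.24, -1.57]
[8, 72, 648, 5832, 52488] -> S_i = 8*9^i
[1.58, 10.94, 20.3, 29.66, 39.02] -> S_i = 1.58 + 9.36*i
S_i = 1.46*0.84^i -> [1.46, 1.23, 1.03, 0.87, 0.73]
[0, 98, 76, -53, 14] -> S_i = Random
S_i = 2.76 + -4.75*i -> [2.76, -1.99, -6.74, -11.49, -16.24]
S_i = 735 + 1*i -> [735, 736, 737, 738, 739]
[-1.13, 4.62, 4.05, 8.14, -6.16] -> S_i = Random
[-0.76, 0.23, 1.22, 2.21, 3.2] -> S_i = -0.76 + 0.99*i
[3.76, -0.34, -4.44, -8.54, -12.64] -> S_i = 3.76 + -4.10*i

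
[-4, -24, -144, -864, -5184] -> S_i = -4*6^i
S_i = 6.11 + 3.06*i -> [6.11, 9.17, 12.23, 15.29, 18.35]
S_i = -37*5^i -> [-37, -185, -925, -4625, -23125]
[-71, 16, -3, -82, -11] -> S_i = Random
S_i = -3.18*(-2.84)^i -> [-3.18, 9.03, -25.65, 72.84, -206.87]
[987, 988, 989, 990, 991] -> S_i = 987 + 1*i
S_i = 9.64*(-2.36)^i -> [9.64, -22.75, 53.69, -126.71, 299.04]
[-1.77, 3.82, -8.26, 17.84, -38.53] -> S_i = -1.77*(-2.16)^i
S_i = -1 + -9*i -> [-1, -10, -19, -28, -37]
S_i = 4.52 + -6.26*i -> [4.52, -1.74, -8.0, -14.26, -20.52]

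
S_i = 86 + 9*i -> [86, 95, 104, 113, 122]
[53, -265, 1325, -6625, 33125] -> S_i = 53*-5^i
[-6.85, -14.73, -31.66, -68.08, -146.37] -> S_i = -6.85*2.15^i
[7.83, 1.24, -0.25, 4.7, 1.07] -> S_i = Random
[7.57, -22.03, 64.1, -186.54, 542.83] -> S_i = 7.57*(-2.91)^i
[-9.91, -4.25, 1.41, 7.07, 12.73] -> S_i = -9.91 + 5.66*i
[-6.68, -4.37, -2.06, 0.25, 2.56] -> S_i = -6.68 + 2.31*i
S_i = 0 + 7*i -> [0, 7, 14, 21, 28]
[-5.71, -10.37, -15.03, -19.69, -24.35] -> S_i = -5.71 + -4.66*i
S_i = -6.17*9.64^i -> [-6.17, -59.48, -573.38, -5527.34, -53283.57]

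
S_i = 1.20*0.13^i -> [1.2, 0.16, 0.02, 0.0, 0.0]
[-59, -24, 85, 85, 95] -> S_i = Random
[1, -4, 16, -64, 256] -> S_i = 1*-4^i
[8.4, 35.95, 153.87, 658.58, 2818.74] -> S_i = 8.40*4.28^i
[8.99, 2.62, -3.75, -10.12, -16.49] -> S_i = 8.99 + -6.37*i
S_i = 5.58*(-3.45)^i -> [5.58, -19.25, 66.42, -229.14, 790.52]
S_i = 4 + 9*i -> [4, 13, 22, 31, 40]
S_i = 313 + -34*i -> [313, 279, 245, 211, 177]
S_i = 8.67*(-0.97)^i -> [8.67, -8.41, 8.16, -7.91, 7.68]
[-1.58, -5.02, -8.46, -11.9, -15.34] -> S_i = -1.58 + -3.44*i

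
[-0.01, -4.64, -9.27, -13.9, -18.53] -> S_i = -0.01 + -4.63*i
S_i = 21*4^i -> [21, 84, 336, 1344, 5376]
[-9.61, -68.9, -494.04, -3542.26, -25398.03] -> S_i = -9.61*7.17^i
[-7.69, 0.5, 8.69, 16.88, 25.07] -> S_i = -7.69 + 8.19*i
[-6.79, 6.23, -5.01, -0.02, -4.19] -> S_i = Random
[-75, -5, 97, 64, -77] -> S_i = Random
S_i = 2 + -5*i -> [2, -3, -8, -13, -18]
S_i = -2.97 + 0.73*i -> [-2.97, -2.24, -1.51, -0.78, -0.05]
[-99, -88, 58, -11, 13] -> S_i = Random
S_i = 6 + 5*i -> [6, 11, 16, 21, 26]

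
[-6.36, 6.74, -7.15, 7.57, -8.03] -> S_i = -6.36*(-1.06)^i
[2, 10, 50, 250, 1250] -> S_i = 2*5^i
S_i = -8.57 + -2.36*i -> [-8.57, -10.93, -13.29, -15.65, -18.01]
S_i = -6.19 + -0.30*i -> [-6.19, -6.49, -6.79, -7.09, -7.39]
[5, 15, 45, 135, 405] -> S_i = 5*3^i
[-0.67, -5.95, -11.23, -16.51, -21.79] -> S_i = -0.67 + -5.28*i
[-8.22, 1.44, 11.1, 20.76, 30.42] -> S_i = -8.22 + 9.66*i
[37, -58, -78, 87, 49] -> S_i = Random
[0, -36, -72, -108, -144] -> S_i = 0 + -36*i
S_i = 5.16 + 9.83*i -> [5.16, 14.99, 24.82, 34.65, 44.48]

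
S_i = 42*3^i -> [42, 126, 378, 1134, 3402]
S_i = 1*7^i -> [1, 7, 49, 343, 2401]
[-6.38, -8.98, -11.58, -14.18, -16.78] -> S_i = -6.38 + -2.60*i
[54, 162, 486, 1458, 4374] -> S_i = 54*3^i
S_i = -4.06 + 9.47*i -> [-4.06, 5.41, 14.88, 24.35, 33.82]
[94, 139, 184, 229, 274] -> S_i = 94 + 45*i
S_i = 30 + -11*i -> [30, 19, 8, -3, -14]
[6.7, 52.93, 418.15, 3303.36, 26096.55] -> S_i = 6.70*7.90^i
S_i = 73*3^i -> [73, 219, 657, 1971, 5913]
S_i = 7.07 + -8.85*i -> [7.07, -1.78, -10.63, -19.48, -28.33]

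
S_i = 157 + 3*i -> [157, 160, 163, 166, 169]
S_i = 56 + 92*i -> [56, 148, 240, 332, 424]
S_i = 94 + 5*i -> [94, 99, 104, 109, 114]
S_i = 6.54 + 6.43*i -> [6.54, 12.97, 19.4, 25.83, 32.26]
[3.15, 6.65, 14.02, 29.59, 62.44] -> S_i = 3.15*2.11^i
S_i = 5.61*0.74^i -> [5.61, 4.15, 3.07, 2.27, 1.68]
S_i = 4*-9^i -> [4, -36, 324, -2916, 26244]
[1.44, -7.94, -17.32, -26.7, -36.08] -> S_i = 1.44 + -9.38*i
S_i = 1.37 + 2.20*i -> [1.37, 3.57, 5.77, 7.97, 10.17]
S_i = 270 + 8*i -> [270, 278, 286, 294, 302]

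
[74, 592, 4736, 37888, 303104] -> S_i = 74*8^i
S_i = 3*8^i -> [3, 24, 192, 1536, 12288]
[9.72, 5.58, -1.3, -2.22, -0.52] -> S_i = Random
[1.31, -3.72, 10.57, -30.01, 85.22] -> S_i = 1.31*(-2.84)^i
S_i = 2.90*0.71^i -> [2.9, 2.06, 1.46, 1.04, 0.74]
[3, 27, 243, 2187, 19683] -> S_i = 3*9^i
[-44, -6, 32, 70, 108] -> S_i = -44 + 38*i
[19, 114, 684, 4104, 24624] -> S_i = 19*6^i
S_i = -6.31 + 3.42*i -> [-6.31, -2.89, 0.53, 3.95, 7.37]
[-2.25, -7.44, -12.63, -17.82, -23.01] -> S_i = -2.25 + -5.19*i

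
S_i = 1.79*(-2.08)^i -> [1.79, -3.72, 7.74, -16.11, 33.5]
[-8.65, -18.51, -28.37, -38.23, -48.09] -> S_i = -8.65 + -9.86*i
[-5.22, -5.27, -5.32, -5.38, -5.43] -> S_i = -5.22*1.01^i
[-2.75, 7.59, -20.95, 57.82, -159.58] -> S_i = -2.75*(-2.76)^i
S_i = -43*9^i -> [-43, -387, -3483, -31347, -282123]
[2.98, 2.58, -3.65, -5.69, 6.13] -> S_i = Random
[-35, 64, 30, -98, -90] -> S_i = Random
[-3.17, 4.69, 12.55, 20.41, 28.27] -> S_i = -3.17 + 7.86*i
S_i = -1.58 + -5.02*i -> [-1.58, -6.6, -11.62, -16.64, -21.66]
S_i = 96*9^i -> [96, 864, 7776, 69984, 629856]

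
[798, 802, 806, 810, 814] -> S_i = 798 + 4*i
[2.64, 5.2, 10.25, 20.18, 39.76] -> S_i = 2.64*1.97^i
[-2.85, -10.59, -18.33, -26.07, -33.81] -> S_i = -2.85 + -7.74*i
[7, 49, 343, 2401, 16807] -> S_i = 7*7^i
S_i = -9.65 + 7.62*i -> [-9.65, -2.03, 5.59, 13.21, 20.83]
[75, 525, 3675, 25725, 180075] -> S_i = 75*7^i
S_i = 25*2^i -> [25, 50, 100, 200, 400]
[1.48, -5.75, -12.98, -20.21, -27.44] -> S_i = 1.48 + -7.23*i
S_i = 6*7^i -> [6, 42, 294, 2058, 14406]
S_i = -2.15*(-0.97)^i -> [-2.15, 2.09, -2.02, 1.96, -1.9]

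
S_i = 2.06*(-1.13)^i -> [2.06, -2.33, 2.63, -2.97, 3.36]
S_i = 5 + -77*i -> [5, -72, -149, -226, -303]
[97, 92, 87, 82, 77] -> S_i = 97 + -5*i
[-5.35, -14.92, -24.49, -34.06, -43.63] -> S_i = -5.35 + -9.57*i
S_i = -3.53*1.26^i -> [-3.53, -4.45, -5.6, -7.06, -8.9]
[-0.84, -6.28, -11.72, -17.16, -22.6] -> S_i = -0.84 + -5.44*i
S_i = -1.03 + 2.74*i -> [-1.03, 1.71, 4.45, 7.19, 9.93]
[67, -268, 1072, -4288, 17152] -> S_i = 67*-4^i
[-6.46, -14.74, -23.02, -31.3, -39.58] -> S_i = -6.46 + -8.28*i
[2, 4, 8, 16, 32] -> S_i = 2*2^i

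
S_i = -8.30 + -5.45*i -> [-8.3, -13.75, -19.2, -24.65, -30.1]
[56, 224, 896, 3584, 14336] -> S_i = 56*4^i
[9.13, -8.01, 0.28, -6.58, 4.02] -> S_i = Random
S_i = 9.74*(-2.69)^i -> [9.74, -26.2, 70.48, -189.59, 510.0]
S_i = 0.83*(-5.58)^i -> [0.83, -4.63, 25.84, -144.21, 804.66]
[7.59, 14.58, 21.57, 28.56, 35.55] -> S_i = 7.59 + 6.99*i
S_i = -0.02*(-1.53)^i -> [-0.02, 0.03, -0.05, 0.07, -0.11]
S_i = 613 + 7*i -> [613, 620, 627, 634, 641]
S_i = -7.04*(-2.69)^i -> [-7.04, 18.94, -50.94, 137.03, -368.62]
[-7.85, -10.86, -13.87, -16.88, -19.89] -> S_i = -7.85 + -3.01*i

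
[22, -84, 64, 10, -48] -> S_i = Random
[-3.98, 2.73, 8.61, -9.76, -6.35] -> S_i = Random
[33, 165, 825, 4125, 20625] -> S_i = 33*5^i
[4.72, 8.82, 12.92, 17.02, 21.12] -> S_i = 4.72 + 4.10*i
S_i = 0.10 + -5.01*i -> [0.1, -4.91, -9.92, -14.93, -19.94]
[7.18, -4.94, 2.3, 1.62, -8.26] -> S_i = Random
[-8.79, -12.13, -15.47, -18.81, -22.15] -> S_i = -8.79 + -3.34*i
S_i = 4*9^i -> [4, 36, 324, 2916, 26244]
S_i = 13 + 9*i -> [13, 22, 31, 40, 49]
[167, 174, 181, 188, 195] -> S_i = 167 + 7*i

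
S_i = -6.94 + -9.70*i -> [-6.94, -16.64, -26.34, -36.04, -45.74]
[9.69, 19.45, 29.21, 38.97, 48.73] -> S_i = 9.69 + 9.76*i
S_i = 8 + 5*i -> [8, 13, 18, 23, 28]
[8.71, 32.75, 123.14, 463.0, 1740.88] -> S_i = 8.71*3.76^i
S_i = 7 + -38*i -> [7, -31, -69, -107, -145]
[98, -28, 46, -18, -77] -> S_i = Random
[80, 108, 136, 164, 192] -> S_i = 80 + 28*i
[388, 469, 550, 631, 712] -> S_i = 388 + 81*i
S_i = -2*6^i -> [-2, -12, -72, -432, -2592]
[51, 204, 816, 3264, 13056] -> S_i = 51*4^i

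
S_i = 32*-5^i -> [32, -160, 800, -4000, 20000]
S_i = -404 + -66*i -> [-404, -470, -536, -602, -668]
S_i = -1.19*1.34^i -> [-1.19, -1.59, -2.14, -2.86, -3.84]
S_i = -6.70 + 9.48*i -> [-6.7, 2.78, 12.26, 21.74, 31.22]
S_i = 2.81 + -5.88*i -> [2.81, -3.07, -8.95, -14.83, -20.71]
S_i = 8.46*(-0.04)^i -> [8.46, -0.34, 0.01, -0.0, 0.0]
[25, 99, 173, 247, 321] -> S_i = 25 + 74*i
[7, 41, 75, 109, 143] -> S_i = 7 + 34*i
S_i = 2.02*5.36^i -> [2.02, 10.83, 58.03, 311.06, 1667.29]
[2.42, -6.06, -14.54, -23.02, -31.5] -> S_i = 2.42 + -8.48*i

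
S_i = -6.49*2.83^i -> [-6.49, -18.37, -51.98, -147.1, -416.28]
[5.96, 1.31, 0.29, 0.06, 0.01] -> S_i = 5.96*0.22^i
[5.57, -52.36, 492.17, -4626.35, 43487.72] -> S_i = 5.57*(-9.40)^i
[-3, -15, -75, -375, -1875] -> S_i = -3*5^i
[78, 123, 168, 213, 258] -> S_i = 78 + 45*i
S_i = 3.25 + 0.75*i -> [3.25, 4.0, 4.75, 5.5, 6.25]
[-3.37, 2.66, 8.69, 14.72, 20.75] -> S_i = -3.37 + 6.03*i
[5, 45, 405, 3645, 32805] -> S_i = 5*9^i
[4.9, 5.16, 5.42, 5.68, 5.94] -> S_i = 4.90 + 0.26*i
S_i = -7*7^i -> [-7, -49, -343, -2401, -16807]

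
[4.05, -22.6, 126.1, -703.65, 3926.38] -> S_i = 4.05*(-5.58)^i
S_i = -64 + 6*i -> [-64, -58, -52, -46, -40]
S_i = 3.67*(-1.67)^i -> [3.67, -6.13, 10.24, -17.09, 28.55]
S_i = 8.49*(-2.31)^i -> [8.49, -19.61, 45.3, -104.65, 241.74]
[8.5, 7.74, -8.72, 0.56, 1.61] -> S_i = Random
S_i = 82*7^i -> [82, 574, 4018, 28126, 196882]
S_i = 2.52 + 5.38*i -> [2.52, 7.9, 13.28, 18.66, 24.04]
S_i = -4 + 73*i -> [-4, 69, 142, 215, 288]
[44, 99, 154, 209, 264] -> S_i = 44 + 55*i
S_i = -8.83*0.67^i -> [-8.83, -5.92, -3.96, -2.66, -1.78]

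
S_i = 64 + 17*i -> [64, 81, 98, 115, 132]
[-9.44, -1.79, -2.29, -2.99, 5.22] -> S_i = Random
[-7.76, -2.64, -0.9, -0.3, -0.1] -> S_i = -7.76*0.34^i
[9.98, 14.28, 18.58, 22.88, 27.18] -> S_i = 9.98 + 4.30*i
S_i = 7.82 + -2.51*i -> [7.82, 5.31, 2.8, 0.29, -2.22]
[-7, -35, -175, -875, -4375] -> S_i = -7*5^i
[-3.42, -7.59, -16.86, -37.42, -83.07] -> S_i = -3.42*2.22^i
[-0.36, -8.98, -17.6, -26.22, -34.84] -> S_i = -0.36 + -8.62*i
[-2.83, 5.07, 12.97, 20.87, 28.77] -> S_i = -2.83 + 7.90*i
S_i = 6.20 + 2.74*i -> [6.2, 8.94, 11.68, 14.42, 17.16]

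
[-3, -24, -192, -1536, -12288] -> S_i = -3*8^i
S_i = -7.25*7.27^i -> [-7.25, -52.71, -383.18, -2785.74, -20252.36]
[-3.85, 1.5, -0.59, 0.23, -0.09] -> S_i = -3.85*(-0.39)^i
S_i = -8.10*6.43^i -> [-8.1, -52.08, -334.89, -2153.37, -13846.15]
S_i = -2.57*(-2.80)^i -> [-2.57, 7.2, -20.15, 56.42, -157.97]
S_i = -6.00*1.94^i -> [-6.0, -11.64, -22.58, -43.81, -84.99]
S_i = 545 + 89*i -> [545, 634, 723, 812, 901]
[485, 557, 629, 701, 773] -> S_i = 485 + 72*i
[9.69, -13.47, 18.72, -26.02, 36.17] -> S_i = 9.69*(-1.39)^i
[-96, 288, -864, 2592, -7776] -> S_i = -96*-3^i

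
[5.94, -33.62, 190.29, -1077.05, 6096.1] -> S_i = 5.94*(-5.66)^i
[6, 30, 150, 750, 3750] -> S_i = 6*5^i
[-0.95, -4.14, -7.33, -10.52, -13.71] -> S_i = -0.95 + -3.19*i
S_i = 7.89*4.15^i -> [7.89, 32.74, 135.89, 563.92, 2340.29]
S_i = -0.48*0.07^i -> [-0.48, -0.03, -0.0, -0.0, -0.0]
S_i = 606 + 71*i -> [606, 677, 748, 819, 890]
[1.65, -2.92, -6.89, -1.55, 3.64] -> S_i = Random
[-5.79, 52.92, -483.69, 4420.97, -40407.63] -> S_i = -5.79*(-9.14)^i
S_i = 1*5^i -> [1, 5, 25, 125, 625]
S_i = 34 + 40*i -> [34, 74, 114, 154, 194]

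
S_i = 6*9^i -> [6, 54, 486, 4374, 39366]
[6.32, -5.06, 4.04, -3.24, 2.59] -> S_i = 6.32*(-0.80)^i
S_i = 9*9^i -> [9, 81, 729, 6561, 59049]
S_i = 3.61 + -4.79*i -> [3.61, -1.18, -5.97, -10.76, -15.55]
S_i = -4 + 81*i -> [-4, 77, 158, 239, 320]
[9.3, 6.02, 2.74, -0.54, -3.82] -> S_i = 9.30 + -3.28*i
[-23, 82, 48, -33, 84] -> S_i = Random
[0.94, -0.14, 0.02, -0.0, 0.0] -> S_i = 0.94*(-0.15)^i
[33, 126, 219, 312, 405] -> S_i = 33 + 93*i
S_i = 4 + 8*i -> [4, 12, 20, 28, 36]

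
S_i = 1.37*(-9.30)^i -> [1.37, -12.74, 118.49, -1101.97, 10248.31]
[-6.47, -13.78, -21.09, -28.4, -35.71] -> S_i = -6.47 + -7.31*i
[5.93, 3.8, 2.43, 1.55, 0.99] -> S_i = 5.93*0.64^i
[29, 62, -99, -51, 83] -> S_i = Random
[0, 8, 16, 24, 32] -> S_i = 0 + 8*i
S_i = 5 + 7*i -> [5, 12, 19, 26, 33]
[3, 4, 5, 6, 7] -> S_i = 3 + 1*i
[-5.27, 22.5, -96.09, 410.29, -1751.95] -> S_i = -5.27*(-4.27)^i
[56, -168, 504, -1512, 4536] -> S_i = 56*-3^i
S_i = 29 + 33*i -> [29, 62, 95, 128, 161]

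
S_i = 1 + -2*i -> [1, -1, -3, -5, -7]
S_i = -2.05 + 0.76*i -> [-2.05, -1.29, -0.53, 0.23, 0.99]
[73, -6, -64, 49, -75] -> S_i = Random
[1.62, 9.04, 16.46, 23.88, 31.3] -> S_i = 1.62 + 7.42*i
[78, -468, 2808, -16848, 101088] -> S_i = 78*-6^i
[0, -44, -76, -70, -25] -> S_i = Random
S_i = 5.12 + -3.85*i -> [5.12, 1.27, -2.58, -6.43, -10.28]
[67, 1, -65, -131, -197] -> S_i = 67 + -66*i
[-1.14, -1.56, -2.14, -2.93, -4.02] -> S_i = -1.14*1.37^i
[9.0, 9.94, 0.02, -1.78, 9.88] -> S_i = Random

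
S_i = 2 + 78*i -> [2, 80, 158, 236, 314]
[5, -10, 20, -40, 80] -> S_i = 5*-2^i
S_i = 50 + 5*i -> [50, 55, 60, 65, 70]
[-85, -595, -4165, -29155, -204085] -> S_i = -85*7^i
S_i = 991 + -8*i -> [991, 983, 975, 967, 959]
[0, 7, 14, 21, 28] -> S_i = 0 + 7*i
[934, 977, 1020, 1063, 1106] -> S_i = 934 + 43*i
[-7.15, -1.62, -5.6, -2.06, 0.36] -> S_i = Random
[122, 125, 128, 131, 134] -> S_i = 122 + 3*i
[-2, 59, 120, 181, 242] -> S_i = -2 + 61*i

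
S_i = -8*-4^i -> [-8, 32, -128, 512, -2048]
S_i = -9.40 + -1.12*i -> [-9.4, -10.52, -11.64, -12.76, -13.88]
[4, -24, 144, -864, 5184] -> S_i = 4*-6^i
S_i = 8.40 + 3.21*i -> [8.4, 11.61, 14.82, 18.03, 21.24]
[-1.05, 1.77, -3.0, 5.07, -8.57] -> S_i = -1.05*(-1.69)^i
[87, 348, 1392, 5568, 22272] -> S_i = 87*4^i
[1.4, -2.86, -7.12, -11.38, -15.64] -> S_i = 1.40 + -4.26*i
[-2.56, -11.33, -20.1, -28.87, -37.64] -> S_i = -2.56 + -8.77*i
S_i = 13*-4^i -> [13, -52, 208, -832, 3328]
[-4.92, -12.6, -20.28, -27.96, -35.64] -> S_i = -4.92 + -7.68*i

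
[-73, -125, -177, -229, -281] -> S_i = -73 + -52*i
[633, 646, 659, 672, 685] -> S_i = 633 + 13*i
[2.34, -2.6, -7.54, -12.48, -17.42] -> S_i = 2.34 + -4.94*i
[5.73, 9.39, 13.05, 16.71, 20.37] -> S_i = 5.73 + 3.66*i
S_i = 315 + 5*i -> [315, 320, 325, 330, 335]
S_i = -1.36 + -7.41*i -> [-1.36, -8.77, -16.18, -23.59, -31.0]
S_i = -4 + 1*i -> [-4, -3, -2, -1, 0]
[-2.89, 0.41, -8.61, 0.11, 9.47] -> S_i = Random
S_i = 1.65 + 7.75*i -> [1.65, 9.4, 17.15, 24.9, 32.65]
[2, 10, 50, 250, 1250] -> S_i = 2*5^i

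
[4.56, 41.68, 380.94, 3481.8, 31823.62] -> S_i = 4.56*9.14^i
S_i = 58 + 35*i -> [58, 93, 128, 163, 198]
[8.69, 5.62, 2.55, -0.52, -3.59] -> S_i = 8.69 + -3.07*i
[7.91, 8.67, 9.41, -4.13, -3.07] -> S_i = Random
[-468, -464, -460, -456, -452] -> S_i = -468 + 4*i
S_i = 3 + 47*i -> [3, 50, 97, 144, 191]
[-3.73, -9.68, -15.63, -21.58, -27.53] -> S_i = -3.73 + -5.95*i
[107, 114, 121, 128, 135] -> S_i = 107 + 7*i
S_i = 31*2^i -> [31, 62, 124, 248, 496]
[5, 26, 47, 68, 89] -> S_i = 5 + 21*i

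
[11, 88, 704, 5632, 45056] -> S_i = 11*8^i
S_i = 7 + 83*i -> [7, 90, 173, 256, 339]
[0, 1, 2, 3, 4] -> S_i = 0 + 1*i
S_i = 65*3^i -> [65, 195, 585, 1755, 5265]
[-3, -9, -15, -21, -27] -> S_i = -3 + -6*i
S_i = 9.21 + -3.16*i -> [9.21, 6.05, 2.89, -0.27, -3.43]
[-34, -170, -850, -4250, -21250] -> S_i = -34*5^i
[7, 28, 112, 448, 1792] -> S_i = 7*4^i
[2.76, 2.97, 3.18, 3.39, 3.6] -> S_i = 2.76 + 0.21*i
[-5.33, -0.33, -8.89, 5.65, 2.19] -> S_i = Random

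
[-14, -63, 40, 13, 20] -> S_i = Random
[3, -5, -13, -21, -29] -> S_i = 3 + -8*i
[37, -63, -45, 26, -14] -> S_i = Random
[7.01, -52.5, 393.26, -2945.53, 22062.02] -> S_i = 7.01*(-7.49)^i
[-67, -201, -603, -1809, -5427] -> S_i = -67*3^i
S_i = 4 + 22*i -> [4, 26, 48, 70, 92]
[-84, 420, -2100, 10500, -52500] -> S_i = -84*-5^i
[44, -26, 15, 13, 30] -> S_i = Random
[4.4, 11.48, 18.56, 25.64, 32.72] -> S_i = 4.40 + 7.08*i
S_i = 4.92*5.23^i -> [4.92, 25.73, 134.58, 703.83, 3681.05]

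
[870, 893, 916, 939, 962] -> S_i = 870 + 23*i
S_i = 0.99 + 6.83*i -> [0.99, 7.82, 14.65, 21.48, 28.31]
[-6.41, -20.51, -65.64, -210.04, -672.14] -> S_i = -6.41*3.20^i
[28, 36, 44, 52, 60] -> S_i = 28 + 8*i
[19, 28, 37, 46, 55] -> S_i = 19 + 9*i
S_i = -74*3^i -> [-74, -222, -666, -1998, -5994]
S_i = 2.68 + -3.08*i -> [2.68, -0.4, -3.48, -6.56, -9.64]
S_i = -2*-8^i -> [-2, 16, -128, 1024, -8192]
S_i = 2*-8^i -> [2, -16, 128, -1024, 8192]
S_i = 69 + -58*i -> [69, 11, -47, -105, -163]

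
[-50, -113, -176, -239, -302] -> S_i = -50 + -63*i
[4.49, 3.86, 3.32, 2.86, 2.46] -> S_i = 4.49*0.86^i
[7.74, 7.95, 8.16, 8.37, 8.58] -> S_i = 7.74 + 0.21*i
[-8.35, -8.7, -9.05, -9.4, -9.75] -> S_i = -8.35 + -0.35*i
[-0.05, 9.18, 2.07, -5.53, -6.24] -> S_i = Random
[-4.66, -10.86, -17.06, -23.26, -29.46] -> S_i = -4.66 + -6.20*i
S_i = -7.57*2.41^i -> [-7.57, -18.24, -43.97, -105.96, -255.37]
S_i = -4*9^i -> [-4, -36, -324, -2916, -26244]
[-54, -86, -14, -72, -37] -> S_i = Random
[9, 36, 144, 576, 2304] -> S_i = 9*4^i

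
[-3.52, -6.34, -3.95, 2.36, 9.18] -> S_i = Random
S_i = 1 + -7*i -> [1, -6, -13, -20, -27]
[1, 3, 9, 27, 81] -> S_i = 1*3^i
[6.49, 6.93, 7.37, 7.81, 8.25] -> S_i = 6.49 + 0.44*i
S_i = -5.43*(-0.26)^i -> [-5.43, 1.41, -0.37, 0.1, -0.02]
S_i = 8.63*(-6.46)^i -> [8.63, -55.75, 360.14, -2326.53, 15029.37]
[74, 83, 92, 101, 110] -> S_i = 74 + 9*i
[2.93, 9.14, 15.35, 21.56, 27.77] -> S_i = 2.93 + 6.21*i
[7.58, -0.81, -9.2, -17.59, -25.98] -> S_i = 7.58 + -8.39*i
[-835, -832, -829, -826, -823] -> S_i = -835 + 3*i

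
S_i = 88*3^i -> [88, 264, 792, 2376, 7128]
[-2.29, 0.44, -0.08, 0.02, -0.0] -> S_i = -2.29*(-0.19)^i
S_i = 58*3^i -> [58, 174, 522, 1566, 4698]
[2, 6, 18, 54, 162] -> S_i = 2*3^i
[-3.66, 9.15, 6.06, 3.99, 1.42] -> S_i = Random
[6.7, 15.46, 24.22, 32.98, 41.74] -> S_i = 6.70 + 8.76*i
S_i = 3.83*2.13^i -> [3.83, 8.16, 17.38, 37.01, 78.83]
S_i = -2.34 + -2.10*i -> [-2.34, -4.44, -6.54, -8.64, -10.74]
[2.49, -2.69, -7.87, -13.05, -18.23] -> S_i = 2.49 + -5.18*i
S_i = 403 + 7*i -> [403, 410, 417, 424, 431]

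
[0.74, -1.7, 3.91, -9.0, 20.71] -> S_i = 0.74*(-2.30)^i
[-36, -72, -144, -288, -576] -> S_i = -36*2^i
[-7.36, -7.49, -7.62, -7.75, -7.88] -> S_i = -7.36 + -0.13*i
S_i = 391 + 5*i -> [391, 396, 401, 406, 411]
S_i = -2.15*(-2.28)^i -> [-2.15, 4.9, -11.18, 25.48, -58.1]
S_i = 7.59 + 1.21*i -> [7.59, 8.8, 10.01, 11.22, 12.43]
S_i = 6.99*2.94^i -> [6.99, 20.55, 60.42, 177.63, 522.24]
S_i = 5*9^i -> [5, 45, 405, 3645, 32805]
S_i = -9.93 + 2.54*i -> [-9.93, -7.39, -4.85, -2.31, 0.23]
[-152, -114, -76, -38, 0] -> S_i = -152 + 38*i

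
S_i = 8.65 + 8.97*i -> [8.65, 17.62, 26.59, 35.56, 44.53]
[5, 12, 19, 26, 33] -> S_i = 5 + 7*i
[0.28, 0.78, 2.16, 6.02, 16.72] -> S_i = 0.28*2.78^i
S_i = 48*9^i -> [48, 432, 3888, 34992, 314928]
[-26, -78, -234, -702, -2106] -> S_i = -26*3^i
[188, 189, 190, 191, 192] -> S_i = 188 + 1*i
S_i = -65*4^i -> [-65, -260, -1040, -4160, -16640]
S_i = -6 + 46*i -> [-6, 40, 86, 132, 178]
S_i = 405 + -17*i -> [405, 388, 371, 354, 337]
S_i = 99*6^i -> [99, 594, 3564, 21384, 128304]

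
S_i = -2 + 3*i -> [-2, 1, 4, 7, 10]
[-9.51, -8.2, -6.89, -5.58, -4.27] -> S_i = -9.51 + 1.31*i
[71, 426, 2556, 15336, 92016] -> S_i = 71*6^i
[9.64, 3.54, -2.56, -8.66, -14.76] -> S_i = 9.64 + -6.10*i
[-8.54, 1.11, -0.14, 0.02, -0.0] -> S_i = -8.54*(-0.13)^i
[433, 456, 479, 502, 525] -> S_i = 433 + 23*i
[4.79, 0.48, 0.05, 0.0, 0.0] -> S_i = 4.79*0.10^i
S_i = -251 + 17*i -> [-251, -234, -217, -200, -183]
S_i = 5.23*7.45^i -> [5.23, 38.96, 290.28, 2162.57, 16111.16]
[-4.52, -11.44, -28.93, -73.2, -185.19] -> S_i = -4.52*2.53^i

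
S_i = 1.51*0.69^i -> [1.51, 1.04, 0.72, 0.5, 0.34]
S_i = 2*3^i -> [2, 6, 18, 54, 162]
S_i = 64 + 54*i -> [64, 118, 172, 226, 280]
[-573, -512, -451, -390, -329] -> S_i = -573 + 61*i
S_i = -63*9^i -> [-63, -567, -5103, -45927, -413343]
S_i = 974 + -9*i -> [974, 965, 956, 947, 938]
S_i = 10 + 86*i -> [10, 96, 182, 268, 354]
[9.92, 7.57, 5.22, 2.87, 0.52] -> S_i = 9.92 + -2.35*i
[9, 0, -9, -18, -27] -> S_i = 9 + -9*i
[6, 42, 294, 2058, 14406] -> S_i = 6*7^i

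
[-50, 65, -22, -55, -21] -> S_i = Random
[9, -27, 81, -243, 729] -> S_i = 9*-3^i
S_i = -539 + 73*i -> [-539, -466, -393, -320, -247]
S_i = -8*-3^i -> [-8, 24, -72, 216, -648]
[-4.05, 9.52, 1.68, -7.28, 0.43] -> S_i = Random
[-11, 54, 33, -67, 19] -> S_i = Random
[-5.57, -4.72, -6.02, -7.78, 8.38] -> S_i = Random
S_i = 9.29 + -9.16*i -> [9.29, 0.13, -9.03, -18.19, -27.35]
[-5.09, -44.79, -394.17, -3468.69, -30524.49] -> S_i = -5.09*8.80^i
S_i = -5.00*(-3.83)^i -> [-5.0, 19.15, -73.34, 280.91, -1075.88]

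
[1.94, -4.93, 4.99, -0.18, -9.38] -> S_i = Random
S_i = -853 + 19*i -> [-853, -834, -815, -796, -777]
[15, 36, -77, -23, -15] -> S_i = Random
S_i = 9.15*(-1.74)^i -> [9.15, -15.92, 27.7, -48.2, 83.87]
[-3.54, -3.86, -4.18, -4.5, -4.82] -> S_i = -3.54 + -0.32*i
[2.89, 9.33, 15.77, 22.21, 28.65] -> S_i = 2.89 + 6.44*i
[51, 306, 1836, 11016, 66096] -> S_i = 51*6^i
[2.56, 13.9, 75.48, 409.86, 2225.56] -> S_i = 2.56*5.43^i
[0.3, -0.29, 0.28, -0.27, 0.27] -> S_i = 0.30*(-0.97)^i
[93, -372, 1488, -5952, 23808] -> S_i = 93*-4^i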